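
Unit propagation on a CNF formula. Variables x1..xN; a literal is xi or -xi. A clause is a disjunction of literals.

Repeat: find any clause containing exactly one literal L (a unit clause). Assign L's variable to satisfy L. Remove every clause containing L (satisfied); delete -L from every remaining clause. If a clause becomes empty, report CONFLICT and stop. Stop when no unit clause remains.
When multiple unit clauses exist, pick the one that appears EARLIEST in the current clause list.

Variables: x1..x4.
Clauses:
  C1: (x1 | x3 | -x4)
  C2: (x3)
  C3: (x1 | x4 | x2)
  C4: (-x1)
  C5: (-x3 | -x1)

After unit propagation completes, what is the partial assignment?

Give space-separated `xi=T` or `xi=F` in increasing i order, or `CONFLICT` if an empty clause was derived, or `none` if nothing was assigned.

unit clause [3] forces x3=T; simplify:
  drop -3 from [-3, -1] -> [-1]
  satisfied 2 clause(s); 3 remain; assigned so far: [3]
unit clause [-1] forces x1=F; simplify:
  drop 1 from [1, 4, 2] -> [4, 2]
  satisfied 2 clause(s); 1 remain; assigned so far: [1, 3]

Answer: x1=F x3=T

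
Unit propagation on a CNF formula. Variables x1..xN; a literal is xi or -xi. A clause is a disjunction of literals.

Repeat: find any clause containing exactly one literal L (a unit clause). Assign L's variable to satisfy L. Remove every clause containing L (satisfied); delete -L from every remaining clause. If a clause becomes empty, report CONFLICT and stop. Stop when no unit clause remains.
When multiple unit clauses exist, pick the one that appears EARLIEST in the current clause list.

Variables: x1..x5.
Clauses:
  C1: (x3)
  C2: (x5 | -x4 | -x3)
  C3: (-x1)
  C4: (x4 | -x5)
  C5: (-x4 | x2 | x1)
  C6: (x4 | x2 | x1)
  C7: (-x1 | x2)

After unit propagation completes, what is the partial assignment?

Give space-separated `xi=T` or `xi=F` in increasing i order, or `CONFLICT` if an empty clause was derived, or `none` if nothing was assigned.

Answer: x1=F x3=T

Derivation:
unit clause [3] forces x3=T; simplify:
  drop -3 from [5, -4, -3] -> [5, -4]
  satisfied 1 clause(s); 6 remain; assigned so far: [3]
unit clause [-1] forces x1=F; simplify:
  drop 1 from [-4, 2, 1] -> [-4, 2]
  drop 1 from [4, 2, 1] -> [4, 2]
  satisfied 2 clause(s); 4 remain; assigned so far: [1, 3]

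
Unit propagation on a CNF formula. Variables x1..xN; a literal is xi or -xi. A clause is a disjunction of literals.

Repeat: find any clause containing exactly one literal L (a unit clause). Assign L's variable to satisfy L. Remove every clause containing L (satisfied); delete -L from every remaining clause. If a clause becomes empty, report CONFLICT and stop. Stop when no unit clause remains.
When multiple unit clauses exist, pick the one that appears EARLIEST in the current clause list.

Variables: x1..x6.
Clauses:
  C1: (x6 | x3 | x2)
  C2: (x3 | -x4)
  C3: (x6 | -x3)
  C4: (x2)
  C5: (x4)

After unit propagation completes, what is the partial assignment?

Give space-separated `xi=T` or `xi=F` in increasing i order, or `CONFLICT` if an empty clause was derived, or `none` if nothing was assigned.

unit clause [2] forces x2=T; simplify:
  satisfied 2 clause(s); 3 remain; assigned so far: [2]
unit clause [4] forces x4=T; simplify:
  drop -4 from [3, -4] -> [3]
  satisfied 1 clause(s); 2 remain; assigned so far: [2, 4]
unit clause [3] forces x3=T; simplify:
  drop -3 from [6, -3] -> [6]
  satisfied 1 clause(s); 1 remain; assigned so far: [2, 3, 4]
unit clause [6] forces x6=T; simplify:
  satisfied 1 clause(s); 0 remain; assigned so far: [2, 3, 4, 6]

Answer: x2=T x3=T x4=T x6=T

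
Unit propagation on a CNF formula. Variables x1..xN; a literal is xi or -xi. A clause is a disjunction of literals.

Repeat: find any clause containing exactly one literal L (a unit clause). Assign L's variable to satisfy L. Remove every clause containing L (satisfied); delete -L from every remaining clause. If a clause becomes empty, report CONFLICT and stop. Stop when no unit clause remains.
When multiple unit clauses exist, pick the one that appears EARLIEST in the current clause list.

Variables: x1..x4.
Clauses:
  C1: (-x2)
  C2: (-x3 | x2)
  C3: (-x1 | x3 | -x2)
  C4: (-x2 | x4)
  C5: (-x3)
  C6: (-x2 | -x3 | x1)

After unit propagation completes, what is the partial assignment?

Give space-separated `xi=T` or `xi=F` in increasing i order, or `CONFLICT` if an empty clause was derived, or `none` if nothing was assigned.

unit clause [-2] forces x2=F; simplify:
  drop 2 from [-3, 2] -> [-3]
  satisfied 4 clause(s); 2 remain; assigned so far: [2]
unit clause [-3] forces x3=F; simplify:
  satisfied 2 clause(s); 0 remain; assigned so far: [2, 3]

Answer: x2=F x3=F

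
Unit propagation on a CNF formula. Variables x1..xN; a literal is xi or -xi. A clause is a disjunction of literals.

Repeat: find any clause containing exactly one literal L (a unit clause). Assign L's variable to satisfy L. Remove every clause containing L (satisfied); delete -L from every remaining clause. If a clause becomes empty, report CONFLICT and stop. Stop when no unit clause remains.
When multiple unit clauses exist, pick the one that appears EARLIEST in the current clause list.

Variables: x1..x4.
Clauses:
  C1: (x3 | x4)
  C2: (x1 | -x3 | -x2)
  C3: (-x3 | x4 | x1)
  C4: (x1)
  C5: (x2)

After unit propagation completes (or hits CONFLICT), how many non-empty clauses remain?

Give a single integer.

unit clause [1] forces x1=T; simplify:
  satisfied 3 clause(s); 2 remain; assigned so far: [1]
unit clause [2] forces x2=T; simplify:
  satisfied 1 clause(s); 1 remain; assigned so far: [1, 2]

Answer: 1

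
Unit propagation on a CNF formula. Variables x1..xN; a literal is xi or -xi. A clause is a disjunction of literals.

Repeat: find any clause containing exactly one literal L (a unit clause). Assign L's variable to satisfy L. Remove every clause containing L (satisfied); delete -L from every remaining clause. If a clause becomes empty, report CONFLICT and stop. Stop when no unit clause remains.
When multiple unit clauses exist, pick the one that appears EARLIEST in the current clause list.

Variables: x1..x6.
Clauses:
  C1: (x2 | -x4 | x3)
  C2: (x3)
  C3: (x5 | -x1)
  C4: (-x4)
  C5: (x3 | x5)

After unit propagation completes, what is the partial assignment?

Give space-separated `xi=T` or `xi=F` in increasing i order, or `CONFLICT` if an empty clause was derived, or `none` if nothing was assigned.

unit clause [3] forces x3=T; simplify:
  satisfied 3 clause(s); 2 remain; assigned so far: [3]
unit clause [-4] forces x4=F; simplify:
  satisfied 1 clause(s); 1 remain; assigned so far: [3, 4]

Answer: x3=T x4=F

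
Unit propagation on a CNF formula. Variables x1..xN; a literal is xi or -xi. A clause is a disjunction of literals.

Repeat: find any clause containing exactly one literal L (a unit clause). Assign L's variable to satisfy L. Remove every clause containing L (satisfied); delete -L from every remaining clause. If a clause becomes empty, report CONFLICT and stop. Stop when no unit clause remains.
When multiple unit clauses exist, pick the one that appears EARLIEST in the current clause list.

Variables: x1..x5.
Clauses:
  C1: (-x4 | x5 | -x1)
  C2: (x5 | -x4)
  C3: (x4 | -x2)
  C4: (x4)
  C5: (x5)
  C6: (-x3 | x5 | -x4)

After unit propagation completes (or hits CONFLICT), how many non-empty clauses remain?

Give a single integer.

Answer: 0

Derivation:
unit clause [4] forces x4=T; simplify:
  drop -4 from [-4, 5, -1] -> [5, -1]
  drop -4 from [5, -4] -> [5]
  drop -4 from [-3, 5, -4] -> [-3, 5]
  satisfied 2 clause(s); 4 remain; assigned so far: [4]
unit clause [5] forces x5=T; simplify:
  satisfied 4 clause(s); 0 remain; assigned so far: [4, 5]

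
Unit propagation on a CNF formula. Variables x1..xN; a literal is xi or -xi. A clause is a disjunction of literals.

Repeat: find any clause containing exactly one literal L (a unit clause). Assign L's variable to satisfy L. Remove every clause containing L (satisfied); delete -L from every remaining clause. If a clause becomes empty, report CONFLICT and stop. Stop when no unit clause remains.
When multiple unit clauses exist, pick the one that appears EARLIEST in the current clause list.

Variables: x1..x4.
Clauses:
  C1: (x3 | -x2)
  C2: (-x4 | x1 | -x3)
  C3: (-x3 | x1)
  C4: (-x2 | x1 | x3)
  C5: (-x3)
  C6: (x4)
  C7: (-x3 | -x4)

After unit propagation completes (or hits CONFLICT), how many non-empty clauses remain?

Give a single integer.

Answer: 0

Derivation:
unit clause [-3] forces x3=F; simplify:
  drop 3 from [3, -2] -> [-2]
  drop 3 from [-2, 1, 3] -> [-2, 1]
  satisfied 4 clause(s); 3 remain; assigned so far: [3]
unit clause [-2] forces x2=F; simplify:
  satisfied 2 clause(s); 1 remain; assigned so far: [2, 3]
unit clause [4] forces x4=T; simplify:
  satisfied 1 clause(s); 0 remain; assigned so far: [2, 3, 4]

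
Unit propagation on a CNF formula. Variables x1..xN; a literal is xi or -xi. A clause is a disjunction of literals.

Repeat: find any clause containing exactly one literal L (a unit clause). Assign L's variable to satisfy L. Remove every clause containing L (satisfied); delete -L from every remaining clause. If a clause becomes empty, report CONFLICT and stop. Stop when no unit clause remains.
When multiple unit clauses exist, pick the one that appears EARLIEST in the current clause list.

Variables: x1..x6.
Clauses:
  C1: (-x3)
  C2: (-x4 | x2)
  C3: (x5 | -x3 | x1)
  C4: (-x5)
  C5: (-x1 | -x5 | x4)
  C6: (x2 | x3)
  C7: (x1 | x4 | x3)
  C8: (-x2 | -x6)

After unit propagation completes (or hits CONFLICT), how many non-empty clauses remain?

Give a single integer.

Answer: 1

Derivation:
unit clause [-3] forces x3=F; simplify:
  drop 3 from [2, 3] -> [2]
  drop 3 from [1, 4, 3] -> [1, 4]
  satisfied 2 clause(s); 6 remain; assigned so far: [3]
unit clause [-5] forces x5=F; simplify:
  satisfied 2 clause(s); 4 remain; assigned so far: [3, 5]
unit clause [2] forces x2=T; simplify:
  drop -2 from [-2, -6] -> [-6]
  satisfied 2 clause(s); 2 remain; assigned so far: [2, 3, 5]
unit clause [-6] forces x6=F; simplify:
  satisfied 1 clause(s); 1 remain; assigned so far: [2, 3, 5, 6]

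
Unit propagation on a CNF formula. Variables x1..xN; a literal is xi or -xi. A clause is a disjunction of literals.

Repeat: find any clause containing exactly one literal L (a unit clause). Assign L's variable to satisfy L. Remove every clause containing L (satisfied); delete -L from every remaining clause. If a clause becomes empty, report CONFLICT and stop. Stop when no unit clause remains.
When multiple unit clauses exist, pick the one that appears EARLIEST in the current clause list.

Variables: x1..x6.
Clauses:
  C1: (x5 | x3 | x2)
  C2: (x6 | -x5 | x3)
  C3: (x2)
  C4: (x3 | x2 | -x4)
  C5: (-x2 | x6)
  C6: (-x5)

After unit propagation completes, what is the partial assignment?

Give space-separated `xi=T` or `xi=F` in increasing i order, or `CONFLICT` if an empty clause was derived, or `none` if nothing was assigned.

unit clause [2] forces x2=T; simplify:
  drop -2 from [-2, 6] -> [6]
  satisfied 3 clause(s); 3 remain; assigned so far: [2]
unit clause [6] forces x6=T; simplify:
  satisfied 2 clause(s); 1 remain; assigned so far: [2, 6]
unit clause [-5] forces x5=F; simplify:
  satisfied 1 clause(s); 0 remain; assigned so far: [2, 5, 6]

Answer: x2=T x5=F x6=T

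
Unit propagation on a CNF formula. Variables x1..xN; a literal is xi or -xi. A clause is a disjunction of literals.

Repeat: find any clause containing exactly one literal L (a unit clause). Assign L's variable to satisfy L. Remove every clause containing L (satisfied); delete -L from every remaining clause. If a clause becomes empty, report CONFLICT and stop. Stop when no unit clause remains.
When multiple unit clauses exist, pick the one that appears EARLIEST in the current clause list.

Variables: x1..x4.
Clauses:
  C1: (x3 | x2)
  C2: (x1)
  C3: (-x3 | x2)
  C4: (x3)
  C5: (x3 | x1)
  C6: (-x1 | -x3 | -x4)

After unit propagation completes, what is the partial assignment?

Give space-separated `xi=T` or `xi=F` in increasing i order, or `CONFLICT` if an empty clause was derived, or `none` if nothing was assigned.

unit clause [1] forces x1=T; simplify:
  drop -1 from [-1, -3, -4] -> [-3, -4]
  satisfied 2 clause(s); 4 remain; assigned so far: [1]
unit clause [3] forces x3=T; simplify:
  drop -3 from [-3, 2] -> [2]
  drop -3 from [-3, -4] -> [-4]
  satisfied 2 clause(s); 2 remain; assigned so far: [1, 3]
unit clause [2] forces x2=T; simplify:
  satisfied 1 clause(s); 1 remain; assigned so far: [1, 2, 3]
unit clause [-4] forces x4=F; simplify:
  satisfied 1 clause(s); 0 remain; assigned so far: [1, 2, 3, 4]

Answer: x1=T x2=T x3=T x4=F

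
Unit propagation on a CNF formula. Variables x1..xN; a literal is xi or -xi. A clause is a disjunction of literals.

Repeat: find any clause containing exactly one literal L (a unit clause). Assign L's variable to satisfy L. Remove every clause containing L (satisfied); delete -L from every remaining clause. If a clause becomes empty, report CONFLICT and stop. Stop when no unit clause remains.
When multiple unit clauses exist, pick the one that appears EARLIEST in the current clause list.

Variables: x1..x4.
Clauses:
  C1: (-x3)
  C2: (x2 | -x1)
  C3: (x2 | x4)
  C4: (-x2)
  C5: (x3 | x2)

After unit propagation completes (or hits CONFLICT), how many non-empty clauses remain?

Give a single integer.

unit clause [-3] forces x3=F; simplify:
  drop 3 from [3, 2] -> [2]
  satisfied 1 clause(s); 4 remain; assigned so far: [3]
unit clause [-2] forces x2=F; simplify:
  drop 2 from [2, -1] -> [-1]
  drop 2 from [2, 4] -> [4]
  drop 2 from [2] -> [] (empty!)
  satisfied 1 clause(s); 3 remain; assigned so far: [2, 3]
CONFLICT (empty clause)

Answer: 2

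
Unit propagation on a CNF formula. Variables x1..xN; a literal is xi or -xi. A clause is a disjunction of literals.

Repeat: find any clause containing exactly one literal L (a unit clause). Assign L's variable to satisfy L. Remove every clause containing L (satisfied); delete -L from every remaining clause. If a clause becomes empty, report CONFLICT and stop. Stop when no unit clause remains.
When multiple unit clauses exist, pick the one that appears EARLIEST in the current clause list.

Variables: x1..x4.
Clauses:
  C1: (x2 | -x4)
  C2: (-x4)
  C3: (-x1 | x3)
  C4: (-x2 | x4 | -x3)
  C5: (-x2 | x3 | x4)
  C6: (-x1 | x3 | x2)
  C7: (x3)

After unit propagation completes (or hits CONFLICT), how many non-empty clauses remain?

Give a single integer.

Answer: 0

Derivation:
unit clause [-4] forces x4=F; simplify:
  drop 4 from [-2, 4, -3] -> [-2, -3]
  drop 4 from [-2, 3, 4] -> [-2, 3]
  satisfied 2 clause(s); 5 remain; assigned so far: [4]
unit clause [3] forces x3=T; simplify:
  drop -3 from [-2, -3] -> [-2]
  satisfied 4 clause(s); 1 remain; assigned so far: [3, 4]
unit clause [-2] forces x2=F; simplify:
  satisfied 1 clause(s); 0 remain; assigned so far: [2, 3, 4]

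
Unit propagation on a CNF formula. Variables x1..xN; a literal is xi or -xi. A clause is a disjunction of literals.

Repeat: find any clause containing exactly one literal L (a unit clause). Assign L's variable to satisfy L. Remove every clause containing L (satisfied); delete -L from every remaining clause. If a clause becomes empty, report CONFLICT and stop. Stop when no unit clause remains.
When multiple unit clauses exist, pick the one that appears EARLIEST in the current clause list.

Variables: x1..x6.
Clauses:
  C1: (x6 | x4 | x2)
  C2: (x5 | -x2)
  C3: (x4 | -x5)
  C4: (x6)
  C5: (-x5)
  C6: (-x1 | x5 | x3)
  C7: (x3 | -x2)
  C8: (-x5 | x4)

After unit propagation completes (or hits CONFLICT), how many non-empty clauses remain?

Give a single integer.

unit clause [6] forces x6=T; simplify:
  satisfied 2 clause(s); 6 remain; assigned so far: [6]
unit clause [-5] forces x5=F; simplify:
  drop 5 from [5, -2] -> [-2]
  drop 5 from [-1, 5, 3] -> [-1, 3]
  satisfied 3 clause(s); 3 remain; assigned so far: [5, 6]
unit clause [-2] forces x2=F; simplify:
  satisfied 2 clause(s); 1 remain; assigned so far: [2, 5, 6]

Answer: 1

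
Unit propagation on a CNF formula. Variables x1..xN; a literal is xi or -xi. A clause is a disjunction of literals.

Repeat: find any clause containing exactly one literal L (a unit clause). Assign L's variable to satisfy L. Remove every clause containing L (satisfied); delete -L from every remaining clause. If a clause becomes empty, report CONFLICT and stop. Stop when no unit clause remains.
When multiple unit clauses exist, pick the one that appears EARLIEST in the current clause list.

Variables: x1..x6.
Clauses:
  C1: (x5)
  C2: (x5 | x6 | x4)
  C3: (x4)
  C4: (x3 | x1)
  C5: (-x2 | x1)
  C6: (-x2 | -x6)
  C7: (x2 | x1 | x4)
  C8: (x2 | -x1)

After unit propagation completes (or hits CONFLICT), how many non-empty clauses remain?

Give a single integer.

unit clause [5] forces x5=T; simplify:
  satisfied 2 clause(s); 6 remain; assigned so far: [5]
unit clause [4] forces x4=T; simplify:
  satisfied 2 clause(s); 4 remain; assigned so far: [4, 5]

Answer: 4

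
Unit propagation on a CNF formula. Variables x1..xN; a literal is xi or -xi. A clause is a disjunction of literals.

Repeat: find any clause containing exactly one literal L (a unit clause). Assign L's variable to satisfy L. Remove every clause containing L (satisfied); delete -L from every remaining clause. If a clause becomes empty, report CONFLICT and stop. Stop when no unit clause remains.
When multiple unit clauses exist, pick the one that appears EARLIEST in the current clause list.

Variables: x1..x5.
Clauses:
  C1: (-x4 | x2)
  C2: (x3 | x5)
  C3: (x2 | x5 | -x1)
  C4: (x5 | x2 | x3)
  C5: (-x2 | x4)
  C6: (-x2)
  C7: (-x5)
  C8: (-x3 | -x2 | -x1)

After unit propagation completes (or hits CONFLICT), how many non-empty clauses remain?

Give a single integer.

unit clause [-2] forces x2=F; simplify:
  drop 2 from [-4, 2] -> [-4]
  drop 2 from [2, 5, -1] -> [5, -1]
  drop 2 from [5, 2, 3] -> [5, 3]
  satisfied 3 clause(s); 5 remain; assigned so far: [2]
unit clause [-4] forces x4=F; simplify:
  satisfied 1 clause(s); 4 remain; assigned so far: [2, 4]
unit clause [-5] forces x5=F; simplify:
  drop 5 from [3, 5] -> [3]
  drop 5 from [5, -1] -> [-1]
  drop 5 from [5, 3] -> [3]
  satisfied 1 clause(s); 3 remain; assigned so far: [2, 4, 5]
unit clause [3] forces x3=T; simplify:
  satisfied 2 clause(s); 1 remain; assigned so far: [2, 3, 4, 5]
unit clause [-1] forces x1=F; simplify:
  satisfied 1 clause(s); 0 remain; assigned so far: [1, 2, 3, 4, 5]

Answer: 0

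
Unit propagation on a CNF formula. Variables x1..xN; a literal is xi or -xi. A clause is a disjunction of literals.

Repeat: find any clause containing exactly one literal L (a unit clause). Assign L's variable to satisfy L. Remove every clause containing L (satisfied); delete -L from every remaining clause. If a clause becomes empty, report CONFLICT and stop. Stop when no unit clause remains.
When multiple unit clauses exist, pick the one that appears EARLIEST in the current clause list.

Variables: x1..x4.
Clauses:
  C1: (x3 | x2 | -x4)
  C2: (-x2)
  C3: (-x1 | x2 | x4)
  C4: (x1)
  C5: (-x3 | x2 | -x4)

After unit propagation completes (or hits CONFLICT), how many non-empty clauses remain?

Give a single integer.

Answer: 0

Derivation:
unit clause [-2] forces x2=F; simplify:
  drop 2 from [3, 2, -4] -> [3, -4]
  drop 2 from [-1, 2, 4] -> [-1, 4]
  drop 2 from [-3, 2, -4] -> [-3, -4]
  satisfied 1 clause(s); 4 remain; assigned so far: [2]
unit clause [1] forces x1=T; simplify:
  drop -1 from [-1, 4] -> [4]
  satisfied 1 clause(s); 3 remain; assigned so far: [1, 2]
unit clause [4] forces x4=T; simplify:
  drop -4 from [3, -4] -> [3]
  drop -4 from [-3, -4] -> [-3]
  satisfied 1 clause(s); 2 remain; assigned so far: [1, 2, 4]
unit clause [3] forces x3=T; simplify:
  drop -3 from [-3] -> [] (empty!)
  satisfied 1 clause(s); 1 remain; assigned so far: [1, 2, 3, 4]
CONFLICT (empty clause)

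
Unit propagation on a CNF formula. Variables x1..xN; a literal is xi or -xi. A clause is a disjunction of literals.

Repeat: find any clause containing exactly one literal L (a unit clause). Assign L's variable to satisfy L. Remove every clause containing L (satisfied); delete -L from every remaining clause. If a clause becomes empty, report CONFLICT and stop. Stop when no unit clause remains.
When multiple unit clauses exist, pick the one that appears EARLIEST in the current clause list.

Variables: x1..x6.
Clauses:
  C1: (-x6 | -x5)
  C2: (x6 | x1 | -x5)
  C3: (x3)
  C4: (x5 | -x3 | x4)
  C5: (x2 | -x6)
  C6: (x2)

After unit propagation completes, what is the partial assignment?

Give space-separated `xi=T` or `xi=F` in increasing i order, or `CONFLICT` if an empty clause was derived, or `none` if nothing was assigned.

Answer: x2=T x3=T

Derivation:
unit clause [3] forces x3=T; simplify:
  drop -3 from [5, -3, 4] -> [5, 4]
  satisfied 1 clause(s); 5 remain; assigned so far: [3]
unit clause [2] forces x2=T; simplify:
  satisfied 2 clause(s); 3 remain; assigned so far: [2, 3]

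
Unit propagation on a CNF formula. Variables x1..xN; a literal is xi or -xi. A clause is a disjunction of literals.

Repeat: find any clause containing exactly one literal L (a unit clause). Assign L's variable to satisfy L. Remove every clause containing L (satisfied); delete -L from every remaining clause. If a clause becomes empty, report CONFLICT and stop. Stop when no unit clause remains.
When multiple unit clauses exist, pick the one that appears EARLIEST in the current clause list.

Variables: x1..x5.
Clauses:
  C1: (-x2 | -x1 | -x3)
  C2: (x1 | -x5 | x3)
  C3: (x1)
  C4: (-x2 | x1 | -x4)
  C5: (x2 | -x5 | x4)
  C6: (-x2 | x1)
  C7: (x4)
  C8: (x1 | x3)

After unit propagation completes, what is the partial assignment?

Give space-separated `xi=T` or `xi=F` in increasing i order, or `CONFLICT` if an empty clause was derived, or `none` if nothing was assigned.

unit clause [1] forces x1=T; simplify:
  drop -1 from [-2, -1, -3] -> [-2, -3]
  satisfied 5 clause(s); 3 remain; assigned so far: [1]
unit clause [4] forces x4=T; simplify:
  satisfied 2 clause(s); 1 remain; assigned so far: [1, 4]

Answer: x1=T x4=T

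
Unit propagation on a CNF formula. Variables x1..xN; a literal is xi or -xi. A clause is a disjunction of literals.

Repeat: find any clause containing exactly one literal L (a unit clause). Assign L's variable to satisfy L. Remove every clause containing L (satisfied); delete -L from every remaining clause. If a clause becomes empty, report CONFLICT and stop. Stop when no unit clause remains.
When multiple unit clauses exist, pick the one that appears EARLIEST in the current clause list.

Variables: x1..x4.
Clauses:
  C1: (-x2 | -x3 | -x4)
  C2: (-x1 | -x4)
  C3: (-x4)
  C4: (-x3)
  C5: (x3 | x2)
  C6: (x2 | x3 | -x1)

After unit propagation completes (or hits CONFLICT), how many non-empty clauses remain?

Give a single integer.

unit clause [-4] forces x4=F; simplify:
  satisfied 3 clause(s); 3 remain; assigned so far: [4]
unit clause [-3] forces x3=F; simplify:
  drop 3 from [3, 2] -> [2]
  drop 3 from [2, 3, -1] -> [2, -1]
  satisfied 1 clause(s); 2 remain; assigned so far: [3, 4]
unit clause [2] forces x2=T; simplify:
  satisfied 2 clause(s); 0 remain; assigned so far: [2, 3, 4]

Answer: 0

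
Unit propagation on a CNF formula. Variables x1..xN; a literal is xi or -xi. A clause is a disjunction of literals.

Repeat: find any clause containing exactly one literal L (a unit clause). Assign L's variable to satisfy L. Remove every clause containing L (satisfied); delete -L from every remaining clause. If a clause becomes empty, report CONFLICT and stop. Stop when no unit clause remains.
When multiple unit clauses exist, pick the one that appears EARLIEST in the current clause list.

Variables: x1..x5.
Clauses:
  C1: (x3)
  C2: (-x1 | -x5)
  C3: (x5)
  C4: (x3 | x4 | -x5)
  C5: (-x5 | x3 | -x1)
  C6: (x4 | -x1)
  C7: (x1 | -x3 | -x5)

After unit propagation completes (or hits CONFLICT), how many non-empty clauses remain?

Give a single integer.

Answer: 0

Derivation:
unit clause [3] forces x3=T; simplify:
  drop -3 from [1, -3, -5] -> [1, -5]
  satisfied 3 clause(s); 4 remain; assigned so far: [3]
unit clause [5] forces x5=T; simplify:
  drop -5 from [-1, -5] -> [-1]
  drop -5 from [1, -5] -> [1]
  satisfied 1 clause(s); 3 remain; assigned so far: [3, 5]
unit clause [-1] forces x1=F; simplify:
  drop 1 from [1] -> [] (empty!)
  satisfied 2 clause(s); 1 remain; assigned so far: [1, 3, 5]
CONFLICT (empty clause)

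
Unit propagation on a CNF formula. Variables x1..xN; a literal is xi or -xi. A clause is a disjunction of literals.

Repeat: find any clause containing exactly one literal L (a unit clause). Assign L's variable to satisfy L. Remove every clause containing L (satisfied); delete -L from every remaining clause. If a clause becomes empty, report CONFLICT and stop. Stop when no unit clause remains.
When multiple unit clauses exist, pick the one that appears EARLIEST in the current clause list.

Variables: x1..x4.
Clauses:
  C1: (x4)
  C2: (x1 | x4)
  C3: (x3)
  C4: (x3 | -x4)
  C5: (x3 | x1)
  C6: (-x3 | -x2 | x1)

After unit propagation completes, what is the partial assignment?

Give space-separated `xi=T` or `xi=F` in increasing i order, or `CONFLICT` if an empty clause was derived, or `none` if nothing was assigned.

Answer: x3=T x4=T

Derivation:
unit clause [4] forces x4=T; simplify:
  drop -4 from [3, -4] -> [3]
  satisfied 2 clause(s); 4 remain; assigned so far: [4]
unit clause [3] forces x3=T; simplify:
  drop -3 from [-3, -2, 1] -> [-2, 1]
  satisfied 3 clause(s); 1 remain; assigned so far: [3, 4]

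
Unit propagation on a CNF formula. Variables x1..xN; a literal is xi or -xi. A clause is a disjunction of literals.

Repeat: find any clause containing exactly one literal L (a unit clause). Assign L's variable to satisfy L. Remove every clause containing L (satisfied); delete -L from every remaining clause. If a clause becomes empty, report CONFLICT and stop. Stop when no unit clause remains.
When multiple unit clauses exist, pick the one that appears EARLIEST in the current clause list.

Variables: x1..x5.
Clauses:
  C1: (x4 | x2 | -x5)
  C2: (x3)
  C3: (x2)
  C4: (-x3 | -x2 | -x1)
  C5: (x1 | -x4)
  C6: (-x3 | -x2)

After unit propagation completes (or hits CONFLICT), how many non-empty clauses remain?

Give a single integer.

Answer: 2

Derivation:
unit clause [3] forces x3=T; simplify:
  drop -3 from [-3, -2, -1] -> [-2, -1]
  drop -3 from [-3, -2] -> [-2]
  satisfied 1 clause(s); 5 remain; assigned so far: [3]
unit clause [2] forces x2=T; simplify:
  drop -2 from [-2, -1] -> [-1]
  drop -2 from [-2] -> [] (empty!)
  satisfied 2 clause(s); 3 remain; assigned so far: [2, 3]
CONFLICT (empty clause)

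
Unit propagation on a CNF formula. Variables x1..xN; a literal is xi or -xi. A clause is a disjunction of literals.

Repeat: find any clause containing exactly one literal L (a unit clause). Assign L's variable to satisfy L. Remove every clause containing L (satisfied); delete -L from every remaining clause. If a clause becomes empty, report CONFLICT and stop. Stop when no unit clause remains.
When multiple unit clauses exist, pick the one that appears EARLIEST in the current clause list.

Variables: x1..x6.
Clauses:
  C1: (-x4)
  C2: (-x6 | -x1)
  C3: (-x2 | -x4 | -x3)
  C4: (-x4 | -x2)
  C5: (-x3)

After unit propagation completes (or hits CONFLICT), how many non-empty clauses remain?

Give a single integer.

Answer: 1

Derivation:
unit clause [-4] forces x4=F; simplify:
  satisfied 3 clause(s); 2 remain; assigned so far: [4]
unit clause [-3] forces x3=F; simplify:
  satisfied 1 clause(s); 1 remain; assigned so far: [3, 4]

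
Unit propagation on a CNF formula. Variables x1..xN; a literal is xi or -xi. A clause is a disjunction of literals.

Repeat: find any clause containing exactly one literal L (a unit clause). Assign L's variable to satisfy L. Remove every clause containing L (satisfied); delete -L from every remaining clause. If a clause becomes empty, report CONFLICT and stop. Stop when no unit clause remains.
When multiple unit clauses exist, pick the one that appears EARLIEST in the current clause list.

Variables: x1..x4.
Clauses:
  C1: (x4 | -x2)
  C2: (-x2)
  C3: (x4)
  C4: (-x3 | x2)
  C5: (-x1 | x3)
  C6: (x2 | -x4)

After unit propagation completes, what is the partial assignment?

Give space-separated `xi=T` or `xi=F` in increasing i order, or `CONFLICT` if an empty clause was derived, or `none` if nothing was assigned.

unit clause [-2] forces x2=F; simplify:
  drop 2 from [-3, 2] -> [-3]
  drop 2 from [2, -4] -> [-4]
  satisfied 2 clause(s); 4 remain; assigned so far: [2]
unit clause [4] forces x4=T; simplify:
  drop -4 from [-4] -> [] (empty!)
  satisfied 1 clause(s); 3 remain; assigned so far: [2, 4]
CONFLICT (empty clause)

Answer: CONFLICT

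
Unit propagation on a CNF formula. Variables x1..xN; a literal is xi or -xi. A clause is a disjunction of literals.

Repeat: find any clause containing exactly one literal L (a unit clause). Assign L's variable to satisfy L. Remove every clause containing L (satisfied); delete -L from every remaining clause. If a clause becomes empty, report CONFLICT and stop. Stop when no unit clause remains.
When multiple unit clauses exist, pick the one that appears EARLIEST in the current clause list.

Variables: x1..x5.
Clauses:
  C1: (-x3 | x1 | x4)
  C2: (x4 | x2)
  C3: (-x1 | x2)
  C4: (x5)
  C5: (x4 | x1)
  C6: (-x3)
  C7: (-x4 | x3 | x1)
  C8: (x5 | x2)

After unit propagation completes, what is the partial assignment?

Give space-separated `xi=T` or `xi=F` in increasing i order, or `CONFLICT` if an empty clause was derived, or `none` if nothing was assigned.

Answer: x3=F x5=T

Derivation:
unit clause [5] forces x5=T; simplify:
  satisfied 2 clause(s); 6 remain; assigned so far: [5]
unit clause [-3] forces x3=F; simplify:
  drop 3 from [-4, 3, 1] -> [-4, 1]
  satisfied 2 clause(s); 4 remain; assigned so far: [3, 5]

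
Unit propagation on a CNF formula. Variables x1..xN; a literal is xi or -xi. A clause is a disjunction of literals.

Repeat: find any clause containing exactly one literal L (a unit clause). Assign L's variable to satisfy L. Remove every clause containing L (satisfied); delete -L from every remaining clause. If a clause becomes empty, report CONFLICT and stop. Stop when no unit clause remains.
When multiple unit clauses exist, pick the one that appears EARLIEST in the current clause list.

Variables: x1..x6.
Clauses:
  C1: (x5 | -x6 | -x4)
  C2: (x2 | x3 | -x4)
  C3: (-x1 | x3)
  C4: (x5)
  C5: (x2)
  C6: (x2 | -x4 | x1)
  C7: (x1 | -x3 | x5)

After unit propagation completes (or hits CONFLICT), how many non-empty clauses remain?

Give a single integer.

unit clause [5] forces x5=T; simplify:
  satisfied 3 clause(s); 4 remain; assigned so far: [5]
unit clause [2] forces x2=T; simplify:
  satisfied 3 clause(s); 1 remain; assigned so far: [2, 5]

Answer: 1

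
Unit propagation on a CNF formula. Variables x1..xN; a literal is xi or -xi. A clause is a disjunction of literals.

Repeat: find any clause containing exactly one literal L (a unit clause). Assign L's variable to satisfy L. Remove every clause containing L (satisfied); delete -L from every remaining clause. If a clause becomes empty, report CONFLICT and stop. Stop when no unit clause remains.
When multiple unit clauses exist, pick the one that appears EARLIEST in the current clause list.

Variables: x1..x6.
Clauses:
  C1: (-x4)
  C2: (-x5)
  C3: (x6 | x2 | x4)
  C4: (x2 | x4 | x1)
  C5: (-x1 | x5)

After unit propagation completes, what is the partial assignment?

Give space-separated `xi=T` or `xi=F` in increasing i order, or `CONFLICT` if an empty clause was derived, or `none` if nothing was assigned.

unit clause [-4] forces x4=F; simplify:
  drop 4 from [6, 2, 4] -> [6, 2]
  drop 4 from [2, 4, 1] -> [2, 1]
  satisfied 1 clause(s); 4 remain; assigned so far: [4]
unit clause [-5] forces x5=F; simplify:
  drop 5 from [-1, 5] -> [-1]
  satisfied 1 clause(s); 3 remain; assigned so far: [4, 5]
unit clause [-1] forces x1=F; simplify:
  drop 1 from [2, 1] -> [2]
  satisfied 1 clause(s); 2 remain; assigned so far: [1, 4, 5]
unit clause [2] forces x2=T; simplify:
  satisfied 2 clause(s); 0 remain; assigned so far: [1, 2, 4, 5]

Answer: x1=F x2=T x4=F x5=F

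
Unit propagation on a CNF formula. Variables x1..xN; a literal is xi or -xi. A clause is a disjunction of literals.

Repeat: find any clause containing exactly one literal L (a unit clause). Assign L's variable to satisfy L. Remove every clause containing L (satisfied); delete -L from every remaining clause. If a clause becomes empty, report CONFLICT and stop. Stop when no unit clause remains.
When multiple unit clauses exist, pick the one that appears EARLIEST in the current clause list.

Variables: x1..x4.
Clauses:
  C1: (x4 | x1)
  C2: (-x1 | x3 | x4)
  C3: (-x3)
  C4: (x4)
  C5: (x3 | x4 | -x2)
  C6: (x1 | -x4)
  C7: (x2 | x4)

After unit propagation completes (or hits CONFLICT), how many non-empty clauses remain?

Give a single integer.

unit clause [-3] forces x3=F; simplify:
  drop 3 from [-1, 3, 4] -> [-1, 4]
  drop 3 from [3, 4, -2] -> [4, -2]
  satisfied 1 clause(s); 6 remain; assigned so far: [3]
unit clause [4] forces x4=T; simplify:
  drop -4 from [1, -4] -> [1]
  satisfied 5 clause(s); 1 remain; assigned so far: [3, 4]
unit clause [1] forces x1=T; simplify:
  satisfied 1 clause(s); 0 remain; assigned so far: [1, 3, 4]

Answer: 0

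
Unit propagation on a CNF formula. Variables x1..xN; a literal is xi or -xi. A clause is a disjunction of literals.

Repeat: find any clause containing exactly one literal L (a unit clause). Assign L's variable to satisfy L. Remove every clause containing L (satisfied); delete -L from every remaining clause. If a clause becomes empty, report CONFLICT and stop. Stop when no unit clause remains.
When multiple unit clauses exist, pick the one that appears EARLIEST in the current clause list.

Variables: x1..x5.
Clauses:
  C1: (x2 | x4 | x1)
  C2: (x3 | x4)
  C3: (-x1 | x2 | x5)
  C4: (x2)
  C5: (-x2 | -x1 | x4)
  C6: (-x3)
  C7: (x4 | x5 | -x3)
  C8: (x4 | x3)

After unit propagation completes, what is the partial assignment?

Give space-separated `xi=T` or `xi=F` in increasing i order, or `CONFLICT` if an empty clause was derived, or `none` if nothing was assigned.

Answer: x2=T x3=F x4=T

Derivation:
unit clause [2] forces x2=T; simplify:
  drop -2 from [-2, -1, 4] -> [-1, 4]
  satisfied 3 clause(s); 5 remain; assigned so far: [2]
unit clause [-3] forces x3=F; simplify:
  drop 3 from [3, 4] -> [4]
  drop 3 from [4, 3] -> [4]
  satisfied 2 clause(s); 3 remain; assigned so far: [2, 3]
unit clause [4] forces x4=T; simplify:
  satisfied 3 clause(s); 0 remain; assigned so far: [2, 3, 4]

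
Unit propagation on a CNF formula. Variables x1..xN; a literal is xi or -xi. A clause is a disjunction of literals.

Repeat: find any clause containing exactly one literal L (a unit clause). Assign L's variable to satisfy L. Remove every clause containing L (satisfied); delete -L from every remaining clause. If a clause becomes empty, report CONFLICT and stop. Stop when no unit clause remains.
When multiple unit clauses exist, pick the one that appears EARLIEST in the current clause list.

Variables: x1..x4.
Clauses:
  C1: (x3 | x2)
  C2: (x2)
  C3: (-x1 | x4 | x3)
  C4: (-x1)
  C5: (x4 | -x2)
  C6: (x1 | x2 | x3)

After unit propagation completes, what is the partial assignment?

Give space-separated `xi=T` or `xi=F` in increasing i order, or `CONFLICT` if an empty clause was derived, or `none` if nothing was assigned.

Answer: x1=F x2=T x4=T

Derivation:
unit clause [2] forces x2=T; simplify:
  drop -2 from [4, -2] -> [4]
  satisfied 3 clause(s); 3 remain; assigned so far: [2]
unit clause [-1] forces x1=F; simplify:
  satisfied 2 clause(s); 1 remain; assigned so far: [1, 2]
unit clause [4] forces x4=T; simplify:
  satisfied 1 clause(s); 0 remain; assigned so far: [1, 2, 4]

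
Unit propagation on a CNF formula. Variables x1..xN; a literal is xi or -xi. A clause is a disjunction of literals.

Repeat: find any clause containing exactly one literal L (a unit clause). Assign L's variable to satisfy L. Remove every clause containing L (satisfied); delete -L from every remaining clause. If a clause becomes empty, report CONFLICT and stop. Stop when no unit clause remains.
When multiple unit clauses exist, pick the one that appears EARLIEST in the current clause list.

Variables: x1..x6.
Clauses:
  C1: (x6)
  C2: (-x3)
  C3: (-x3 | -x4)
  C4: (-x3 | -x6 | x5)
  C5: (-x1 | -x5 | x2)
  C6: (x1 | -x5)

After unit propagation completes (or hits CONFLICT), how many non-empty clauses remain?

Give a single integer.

Answer: 2

Derivation:
unit clause [6] forces x6=T; simplify:
  drop -6 from [-3, -6, 5] -> [-3, 5]
  satisfied 1 clause(s); 5 remain; assigned so far: [6]
unit clause [-3] forces x3=F; simplify:
  satisfied 3 clause(s); 2 remain; assigned so far: [3, 6]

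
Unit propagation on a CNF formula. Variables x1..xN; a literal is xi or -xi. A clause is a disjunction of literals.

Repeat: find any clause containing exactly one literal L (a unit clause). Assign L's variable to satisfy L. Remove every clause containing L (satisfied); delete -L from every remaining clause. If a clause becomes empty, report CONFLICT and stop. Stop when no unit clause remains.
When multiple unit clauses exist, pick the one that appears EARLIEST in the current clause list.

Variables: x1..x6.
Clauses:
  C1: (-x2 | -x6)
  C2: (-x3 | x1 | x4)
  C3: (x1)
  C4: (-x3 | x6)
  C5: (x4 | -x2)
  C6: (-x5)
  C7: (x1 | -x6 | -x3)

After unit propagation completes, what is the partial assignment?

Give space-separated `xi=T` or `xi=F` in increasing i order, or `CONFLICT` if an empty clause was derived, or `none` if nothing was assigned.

Answer: x1=T x5=F

Derivation:
unit clause [1] forces x1=T; simplify:
  satisfied 3 clause(s); 4 remain; assigned so far: [1]
unit clause [-5] forces x5=F; simplify:
  satisfied 1 clause(s); 3 remain; assigned so far: [1, 5]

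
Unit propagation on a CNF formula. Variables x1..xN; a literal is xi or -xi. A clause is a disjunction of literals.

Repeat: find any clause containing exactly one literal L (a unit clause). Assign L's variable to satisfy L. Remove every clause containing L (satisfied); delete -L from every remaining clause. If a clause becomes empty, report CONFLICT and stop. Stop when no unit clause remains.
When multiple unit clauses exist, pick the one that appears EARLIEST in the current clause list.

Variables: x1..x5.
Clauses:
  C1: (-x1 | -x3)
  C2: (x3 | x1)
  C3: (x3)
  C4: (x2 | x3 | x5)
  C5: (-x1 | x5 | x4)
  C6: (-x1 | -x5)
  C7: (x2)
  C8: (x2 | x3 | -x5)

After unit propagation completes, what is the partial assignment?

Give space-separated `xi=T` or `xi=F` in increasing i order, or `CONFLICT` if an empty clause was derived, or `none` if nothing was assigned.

unit clause [3] forces x3=T; simplify:
  drop -3 from [-1, -3] -> [-1]
  satisfied 4 clause(s); 4 remain; assigned so far: [3]
unit clause [-1] forces x1=F; simplify:
  satisfied 3 clause(s); 1 remain; assigned so far: [1, 3]
unit clause [2] forces x2=T; simplify:
  satisfied 1 clause(s); 0 remain; assigned so far: [1, 2, 3]

Answer: x1=F x2=T x3=T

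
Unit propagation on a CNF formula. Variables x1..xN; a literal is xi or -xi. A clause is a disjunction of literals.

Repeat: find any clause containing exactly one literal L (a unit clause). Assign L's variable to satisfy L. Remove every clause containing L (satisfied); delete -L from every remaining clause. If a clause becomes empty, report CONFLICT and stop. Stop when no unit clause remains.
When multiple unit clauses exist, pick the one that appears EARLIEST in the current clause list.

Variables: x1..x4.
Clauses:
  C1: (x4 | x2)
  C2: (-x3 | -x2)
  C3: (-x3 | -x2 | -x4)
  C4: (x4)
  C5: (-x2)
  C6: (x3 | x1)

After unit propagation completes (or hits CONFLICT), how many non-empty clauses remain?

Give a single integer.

Answer: 1

Derivation:
unit clause [4] forces x4=T; simplify:
  drop -4 from [-3, -2, -4] -> [-3, -2]
  satisfied 2 clause(s); 4 remain; assigned so far: [4]
unit clause [-2] forces x2=F; simplify:
  satisfied 3 clause(s); 1 remain; assigned so far: [2, 4]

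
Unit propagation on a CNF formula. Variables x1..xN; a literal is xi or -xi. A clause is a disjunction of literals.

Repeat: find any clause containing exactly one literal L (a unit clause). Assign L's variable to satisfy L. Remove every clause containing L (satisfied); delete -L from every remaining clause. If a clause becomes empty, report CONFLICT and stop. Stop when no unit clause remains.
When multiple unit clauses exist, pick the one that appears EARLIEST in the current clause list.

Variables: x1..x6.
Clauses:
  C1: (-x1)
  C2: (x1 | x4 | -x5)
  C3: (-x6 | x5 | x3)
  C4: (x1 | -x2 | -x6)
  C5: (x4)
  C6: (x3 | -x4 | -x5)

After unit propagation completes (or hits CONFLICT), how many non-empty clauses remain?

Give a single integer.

Answer: 3

Derivation:
unit clause [-1] forces x1=F; simplify:
  drop 1 from [1, 4, -5] -> [4, -5]
  drop 1 from [1, -2, -6] -> [-2, -6]
  satisfied 1 clause(s); 5 remain; assigned so far: [1]
unit clause [4] forces x4=T; simplify:
  drop -4 from [3, -4, -5] -> [3, -5]
  satisfied 2 clause(s); 3 remain; assigned so far: [1, 4]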